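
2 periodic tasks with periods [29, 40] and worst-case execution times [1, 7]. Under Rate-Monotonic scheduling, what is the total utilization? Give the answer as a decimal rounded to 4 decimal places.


Compute individual utilizations (exact fractions):
  Task 1: C/T = 1/29 (approx. 0.0345)
  Task 2: C/T = 7/40 (approx. 0.175)
Total utilization U = 1/29 + 7/40 = 243/1160
Rounded to 4 decimal places: U = 0.2095
RM (Liu & Layland) bound for 2 tasks = 0.828427; compare with U = 243/1160 (approx. 0.209483)
U <= bound, so schedulable by RM sufficient condition.

0.2095


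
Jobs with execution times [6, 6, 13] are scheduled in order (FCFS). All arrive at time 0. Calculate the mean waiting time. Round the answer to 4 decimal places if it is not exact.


FCFS order (as given): [6, 6, 13]
Waiting times:
  Job 1: wait = 0
  Job 2: wait = 6
  Job 3: wait = 12
Sum of waiting times = 18
Average waiting time = 18/3 = 6.0

6.0


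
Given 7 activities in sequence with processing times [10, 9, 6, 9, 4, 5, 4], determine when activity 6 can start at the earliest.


Activity 6 starts after activities 1 through 5 complete.
Predecessor durations: [10, 9, 6, 9, 4]
ES = 10 + 9 + 6 + 9 + 4 = 38

38


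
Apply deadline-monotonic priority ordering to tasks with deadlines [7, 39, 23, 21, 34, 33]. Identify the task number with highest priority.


Sort tasks by relative deadline (ascending):
  Task 1: deadline = 7
  Task 4: deadline = 21
  Task 3: deadline = 23
  Task 6: deadline = 33
  Task 5: deadline = 34
  Task 2: deadline = 39
Priority order (highest first): [1, 4, 3, 6, 5, 2]
Highest priority task = 1

1


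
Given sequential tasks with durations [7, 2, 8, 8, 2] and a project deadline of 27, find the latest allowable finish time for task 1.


LF(activity 1) = deadline - sum of successor durations
Successors: activities 2 through 5 with durations [2, 8, 8, 2]
Sum of successor durations = 20
LF = 27 - 20 = 7

7


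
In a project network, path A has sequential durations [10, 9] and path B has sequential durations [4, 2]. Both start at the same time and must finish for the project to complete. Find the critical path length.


Path A total = 10 + 9 = 19
Path B total = 4 + 2 = 6
Critical path = longest path = max(19, 6) = 19

19


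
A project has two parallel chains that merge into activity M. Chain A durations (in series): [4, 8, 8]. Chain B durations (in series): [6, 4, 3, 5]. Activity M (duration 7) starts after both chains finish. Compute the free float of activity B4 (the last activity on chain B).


ES(B4) = sum of predecessors on chain B = 13
EF(B4) = ES + duration = 13 + 5 = 18
Successor of B4 is M. ES(M) = max(sum(A), sum(B)) = max(20, 18) = 20
Free float = ES(successor) - EF(current) = 20 - 18 = 2

2


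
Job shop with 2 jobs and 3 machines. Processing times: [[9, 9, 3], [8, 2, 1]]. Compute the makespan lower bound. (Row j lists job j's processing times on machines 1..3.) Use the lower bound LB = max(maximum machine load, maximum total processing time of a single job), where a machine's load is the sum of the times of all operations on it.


Machine loads:
  Machine 1: 9 + 8 = 17
  Machine 2: 9 + 2 = 11
  Machine 3: 3 + 1 = 4
Max machine load = 17
Job totals:
  Job 1: 21
  Job 2: 11
Max job total = 21
Lower bound = max(17, 21) = 21

21


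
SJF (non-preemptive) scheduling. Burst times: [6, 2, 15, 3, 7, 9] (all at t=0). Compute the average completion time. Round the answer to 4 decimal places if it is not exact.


SJF order (ascending): [2, 3, 6, 7, 9, 15]
Completion times:
  Job 1: burst=2, C=2
  Job 2: burst=3, C=5
  Job 3: burst=6, C=11
  Job 4: burst=7, C=18
  Job 5: burst=9, C=27
  Job 6: burst=15, C=42
Average completion = 105/6 = 17.5

17.5


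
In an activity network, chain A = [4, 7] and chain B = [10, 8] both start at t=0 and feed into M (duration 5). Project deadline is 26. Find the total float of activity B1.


Forward pass: ES(B1) = sum of predecessors on chain B = 0
EF = ES + duration = 0 + 10 = 10
Backward pass: LF(M) = deadline = 26; LS(M) = 26 - 5 = 21
LF(B1) = LS(M) - sum(successors on chain B) = 21 - 8 = 13
LS = LF - duration = 13 - 10 = 3
Total float = LS - ES = 3 - 0 = 3

3


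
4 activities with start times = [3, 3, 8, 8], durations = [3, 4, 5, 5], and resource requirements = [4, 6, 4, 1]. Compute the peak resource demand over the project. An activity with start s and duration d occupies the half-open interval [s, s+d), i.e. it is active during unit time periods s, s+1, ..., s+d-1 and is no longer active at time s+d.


Each activity i is active on [start_i, start_i + duration_i).
Compute total resource usage per time slot:
  t=0: active resources = [], total = 0
  t=1: active resources = [], total = 0
  t=2: active resources = [], total = 0
  t=3: active resources = [4, 6], total = 10
  t=4: active resources = [4, 6], total = 10
  t=5: active resources = [4, 6], total = 10
  t=6: active resources = [6], total = 6
  t=7: active resources = [], total = 0
  t=8: active resources = [4, 1], total = 5
  t=9: active resources = [4, 1], total = 5
  t=10: active resources = [4, 1], total = 5
  t=11: active resources = [4, 1], total = 5
  t=12: active resources = [4, 1], total = 5
Peak resource demand = 10

10


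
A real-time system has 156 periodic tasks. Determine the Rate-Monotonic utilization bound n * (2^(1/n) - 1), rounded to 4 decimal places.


Compute 2^(1/156) = 1.0044531370
Subtract 1: 1.0044531370 - 1 = 0.0044531370
Multiply by n: 156 * 0.0044531370 = 0.6946893720
Round to 4 dp: 0.6947

0.6947


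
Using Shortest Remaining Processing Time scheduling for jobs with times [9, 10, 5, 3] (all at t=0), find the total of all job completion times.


Since all jobs arrive at t=0, SRPT equals SPT ordering.
SPT order: [3, 5, 9, 10]
Completion times:
  Job 1: p=3, C=3
  Job 2: p=5, C=8
  Job 3: p=9, C=17
  Job 4: p=10, C=27
Total completion time = 3 + 8 + 17 + 27 = 55

55


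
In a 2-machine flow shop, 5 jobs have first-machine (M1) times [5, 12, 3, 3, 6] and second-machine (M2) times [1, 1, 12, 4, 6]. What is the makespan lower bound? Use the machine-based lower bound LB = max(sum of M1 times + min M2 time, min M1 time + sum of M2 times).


LB1 = sum(M1 times) + min(M2 times) = 29 + 1 = 30
LB2 = min(M1 times) + sum(M2 times) = 3 + 24 = 27
Lower bound = max(LB1, LB2) = max(30, 27) = 30

30


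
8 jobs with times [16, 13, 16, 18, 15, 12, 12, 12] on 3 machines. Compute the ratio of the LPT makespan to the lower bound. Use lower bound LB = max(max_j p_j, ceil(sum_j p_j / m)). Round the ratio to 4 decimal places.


LPT order: [18, 16, 16, 15, 13, 12, 12, 12]
Machine loads after assignment: [42, 31, 41]
LPT makespan = 42
Lower bound = max(max_job, ceil(total/3)) = max(18, 38) = 38
Ratio = 42 / 38 = 1.1053

1.1053


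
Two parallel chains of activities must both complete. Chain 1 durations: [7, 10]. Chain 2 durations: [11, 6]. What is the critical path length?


Path A total = 7 + 10 = 17
Path B total = 11 + 6 = 17
Critical path = longest path = max(17, 17) = 17

17


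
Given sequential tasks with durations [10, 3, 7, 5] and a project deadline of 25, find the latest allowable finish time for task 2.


LF(activity 2) = deadline - sum of successor durations
Successors: activities 3 through 4 with durations [7, 5]
Sum of successor durations = 12
LF = 25 - 12 = 13

13


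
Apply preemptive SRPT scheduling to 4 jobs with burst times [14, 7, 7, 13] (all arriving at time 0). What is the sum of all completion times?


Since all jobs arrive at t=0, SRPT equals SPT ordering.
SPT order: [7, 7, 13, 14]
Completion times:
  Job 1: p=7, C=7
  Job 2: p=7, C=14
  Job 3: p=13, C=27
  Job 4: p=14, C=41
Total completion time = 7 + 14 + 27 + 41 = 89

89


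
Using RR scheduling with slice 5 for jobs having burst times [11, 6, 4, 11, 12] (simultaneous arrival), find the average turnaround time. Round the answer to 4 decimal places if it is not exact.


Time quantum = 5
Execution trace:
  J1 runs 5 units, time = 5
  J2 runs 5 units, time = 10
  J3 runs 4 units, time = 14
  J4 runs 5 units, time = 19
  J5 runs 5 units, time = 24
  J1 runs 5 units, time = 29
  J2 runs 1 units, time = 30
  J4 runs 5 units, time = 35
  J5 runs 5 units, time = 40
  J1 runs 1 units, time = 41
  J4 runs 1 units, time = 42
  J5 runs 2 units, time = 44
Finish times: [41, 30, 14, 42, 44]
Average turnaround = 171/5 = 34.2

34.2


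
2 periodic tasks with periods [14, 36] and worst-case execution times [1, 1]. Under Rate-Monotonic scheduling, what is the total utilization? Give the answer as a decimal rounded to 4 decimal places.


Compute individual utilizations (exact fractions):
  Task 1: C/T = 1/14 (approx. 0.0714)
  Task 2: C/T = 1/36 (approx. 0.0278)
Total utilization U = 1/14 + 1/36 = 25/252
Rounded to 4 decimal places: U = 0.0992
RM (Liu & Layland) bound for 2 tasks = 0.828427; compare with U = 25/252 (approx. 0.099206)
U <= bound, so schedulable by RM sufficient condition.

0.0992


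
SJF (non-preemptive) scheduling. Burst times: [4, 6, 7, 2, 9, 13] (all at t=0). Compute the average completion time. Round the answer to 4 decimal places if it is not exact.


SJF order (ascending): [2, 4, 6, 7, 9, 13]
Completion times:
  Job 1: burst=2, C=2
  Job 2: burst=4, C=6
  Job 3: burst=6, C=12
  Job 4: burst=7, C=19
  Job 5: burst=9, C=28
  Job 6: burst=13, C=41
Average completion = 108/6 = 18.0

18.0


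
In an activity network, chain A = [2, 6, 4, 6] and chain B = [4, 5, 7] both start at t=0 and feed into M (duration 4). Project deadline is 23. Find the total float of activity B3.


Forward pass: ES(B3) = sum of predecessors on chain B = 9
EF = ES + duration = 9 + 7 = 16
Backward pass: LF(M) = deadline = 23; LS(M) = 23 - 4 = 19
LF(B3) = LS(M) - sum(successors on chain B) = 19 - 0 = 19
LS = LF - duration = 19 - 7 = 12
Total float = LS - ES = 12 - 9 = 3

3


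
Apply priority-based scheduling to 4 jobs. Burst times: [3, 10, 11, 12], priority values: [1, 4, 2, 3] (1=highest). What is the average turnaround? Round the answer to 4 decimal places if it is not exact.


Sort by priority (ascending = highest first):
Order: [(1, 3), (2, 11), (3, 12), (4, 10)]
Completion times:
  Priority 1, burst=3, C=3
  Priority 2, burst=11, C=14
  Priority 3, burst=12, C=26
  Priority 4, burst=10, C=36
Average turnaround = 79/4 = 19.75

19.75


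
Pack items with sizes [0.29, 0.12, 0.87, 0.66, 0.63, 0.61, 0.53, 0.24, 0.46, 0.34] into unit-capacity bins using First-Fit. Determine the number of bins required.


Place items sequentially using First-Fit:
  Item 0.29 -> new Bin 1
  Item 0.12 -> Bin 1 (now 0.41)
  Item 0.87 -> new Bin 2
  Item 0.66 -> new Bin 3
  Item 0.63 -> new Bin 4
  Item 0.61 -> new Bin 5
  Item 0.53 -> Bin 1 (now 0.94)
  Item 0.24 -> Bin 3 (now 0.9)
  Item 0.46 -> new Bin 6
  Item 0.34 -> Bin 4 (now 0.97)
Total bins used = 6

6


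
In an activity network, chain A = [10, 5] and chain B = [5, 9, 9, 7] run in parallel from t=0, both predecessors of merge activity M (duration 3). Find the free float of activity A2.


ES(A2) = sum of predecessors on chain A = 10
EF(A2) = ES + duration = 10 + 5 = 15
Successor of A2 is M. ES(M) = max(sum(A), sum(B)) = max(15, 30) = 30
Free float = ES(successor) - EF(current) = 30 - 15 = 15

15


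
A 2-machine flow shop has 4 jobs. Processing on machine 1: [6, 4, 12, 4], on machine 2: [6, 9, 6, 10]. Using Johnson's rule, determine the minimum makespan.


Apply Johnson's rule:
  Group 1 (a <= b): [(2, 4, 9), (4, 4, 10), (1, 6, 6)]
  Group 2 (a > b): [(3, 12, 6)]
Optimal job order: [2, 4, 1, 3]
Schedule:
  Job 2: M1 done at 4, M2 done at 13
  Job 4: M1 done at 8, M2 done at 23
  Job 1: M1 done at 14, M2 done at 29
  Job 3: M1 done at 26, M2 done at 35
Makespan = 35

35


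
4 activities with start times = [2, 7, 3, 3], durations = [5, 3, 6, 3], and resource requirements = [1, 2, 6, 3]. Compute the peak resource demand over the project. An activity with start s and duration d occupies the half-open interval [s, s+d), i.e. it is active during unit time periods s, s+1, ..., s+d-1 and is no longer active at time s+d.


Each activity i is active on [start_i, start_i + duration_i).
Compute total resource usage per time slot:
  t=0: active resources = [], total = 0
  t=1: active resources = [], total = 0
  t=2: active resources = [1], total = 1
  t=3: active resources = [1, 6, 3], total = 10
  t=4: active resources = [1, 6, 3], total = 10
  t=5: active resources = [1, 6, 3], total = 10
  t=6: active resources = [1, 6], total = 7
  t=7: active resources = [2, 6], total = 8
  t=8: active resources = [2, 6], total = 8
  t=9: active resources = [2], total = 2
Peak resource demand = 10

10


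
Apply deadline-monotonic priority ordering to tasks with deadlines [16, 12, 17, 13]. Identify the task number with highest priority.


Sort tasks by relative deadline (ascending):
  Task 2: deadline = 12
  Task 4: deadline = 13
  Task 1: deadline = 16
  Task 3: deadline = 17
Priority order (highest first): [2, 4, 1, 3]
Highest priority task = 2

2


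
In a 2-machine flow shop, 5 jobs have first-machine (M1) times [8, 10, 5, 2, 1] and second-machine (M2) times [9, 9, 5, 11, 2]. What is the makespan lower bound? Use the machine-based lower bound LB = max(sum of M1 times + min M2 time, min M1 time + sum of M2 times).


LB1 = sum(M1 times) + min(M2 times) = 26 + 2 = 28
LB2 = min(M1 times) + sum(M2 times) = 1 + 36 = 37
Lower bound = max(LB1, LB2) = max(28, 37) = 37

37


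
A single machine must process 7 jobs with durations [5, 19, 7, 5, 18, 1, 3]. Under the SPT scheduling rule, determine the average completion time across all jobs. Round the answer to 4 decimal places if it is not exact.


Sort jobs by processing time (SPT order): [1, 3, 5, 5, 7, 18, 19]
Compute completion times sequentially:
  Job 1: processing = 1, completes at 1
  Job 2: processing = 3, completes at 4
  Job 3: processing = 5, completes at 9
  Job 4: processing = 5, completes at 14
  Job 5: processing = 7, completes at 21
  Job 6: processing = 18, completes at 39
  Job 7: processing = 19, completes at 58
Sum of completion times = 146
Average completion time = 146/7 = 20.8571

20.8571


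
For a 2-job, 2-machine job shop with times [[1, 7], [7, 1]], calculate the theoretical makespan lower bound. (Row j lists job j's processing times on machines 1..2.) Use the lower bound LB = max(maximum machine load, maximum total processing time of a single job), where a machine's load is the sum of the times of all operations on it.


Machine loads:
  Machine 1: 1 + 7 = 8
  Machine 2: 7 + 1 = 8
Max machine load = 8
Job totals:
  Job 1: 8
  Job 2: 8
Max job total = 8
Lower bound = max(8, 8) = 8

8


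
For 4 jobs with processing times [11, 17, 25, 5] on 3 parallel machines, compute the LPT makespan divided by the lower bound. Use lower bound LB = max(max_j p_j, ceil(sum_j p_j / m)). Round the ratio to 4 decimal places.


LPT order: [25, 17, 11, 5]
Machine loads after assignment: [25, 17, 16]
LPT makespan = 25
Lower bound = max(max_job, ceil(total/3)) = max(25, 20) = 25
Ratio = 25 / 25 = 1.0

1.0


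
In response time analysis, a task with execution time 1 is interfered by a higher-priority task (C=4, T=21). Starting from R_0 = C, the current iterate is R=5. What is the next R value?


R_next = C + ceil(R_prev / T_hp) * C_hp
ceil(5 / 21) = ceil(0.2381) = 1
Interference = 1 * 4 = 4
R_next = 1 + 4 = 5
R_next = R_prev, so the iteration has converged (response time = 5).

5


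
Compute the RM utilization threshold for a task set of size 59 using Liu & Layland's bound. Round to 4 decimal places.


Compute 2^(1/59) = 1.0118175391
Subtract 1: 1.0118175391 - 1 = 0.0118175391
Multiply by n: 59 * 0.0118175391 = 0.6972348069
Round to 4 dp: 0.6972

0.6972


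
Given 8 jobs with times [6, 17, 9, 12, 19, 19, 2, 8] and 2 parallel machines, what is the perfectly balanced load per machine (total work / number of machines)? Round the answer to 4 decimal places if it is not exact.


Total processing time = 6 + 17 + 9 + 12 + 19 + 19 + 2 + 8 = 92
Number of machines = 2
Ideal balanced load = 92 / 2 = 46.0

46.0


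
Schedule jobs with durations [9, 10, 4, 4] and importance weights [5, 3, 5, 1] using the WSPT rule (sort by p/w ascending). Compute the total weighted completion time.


Compute p/w ratios and sort ascending (WSPT): [(4, 5), (9, 5), (10, 3), (4, 1)]
Compute weighted completion times:
  Job (p=4,w=5): C=4, w*C=5*4=20
  Job (p=9,w=5): C=13, w*C=5*13=65
  Job (p=10,w=3): C=23, w*C=3*23=69
  Job (p=4,w=1): C=27, w*C=1*27=27
Total weighted completion time = 181

181


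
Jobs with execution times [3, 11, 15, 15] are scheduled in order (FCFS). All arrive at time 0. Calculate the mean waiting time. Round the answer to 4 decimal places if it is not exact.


FCFS order (as given): [3, 11, 15, 15]
Waiting times:
  Job 1: wait = 0
  Job 2: wait = 3
  Job 3: wait = 14
  Job 4: wait = 29
Sum of waiting times = 46
Average waiting time = 46/4 = 11.5

11.5


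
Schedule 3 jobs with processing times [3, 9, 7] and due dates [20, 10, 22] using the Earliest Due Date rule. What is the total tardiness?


Sort by due date (EDD order): [(9, 10), (3, 20), (7, 22)]
Compute completion times and tardiness:
  Job 1: p=9, d=10, C=9, tardiness=max(0,9-10)=0
  Job 2: p=3, d=20, C=12, tardiness=max(0,12-20)=0
  Job 3: p=7, d=22, C=19, tardiness=max(0,19-22)=0
Total tardiness = 0

0


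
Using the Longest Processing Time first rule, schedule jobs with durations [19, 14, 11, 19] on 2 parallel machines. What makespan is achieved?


Sort jobs in decreasing order (LPT): [19, 19, 14, 11]
Assign each job to the least loaded machine:
  Machine 1: jobs [19, 14], load = 33
  Machine 2: jobs [19, 11], load = 30
Makespan = max load = 33

33


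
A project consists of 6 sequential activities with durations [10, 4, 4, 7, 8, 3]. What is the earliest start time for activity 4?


Activity 4 starts after activities 1 through 3 complete.
Predecessor durations: [10, 4, 4]
ES = 10 + 4 + 4 = 18

18


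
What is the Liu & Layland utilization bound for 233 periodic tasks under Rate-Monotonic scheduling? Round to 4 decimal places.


Compute 2^(1/233) = 1.0029793100
Subtract 1: 1.0029793100 - 1 = 0.0029793100
Multiply by n: 233 * 0.0029793100 = 0.6941792300
Round to 4 dp: 0.6942

0.6942


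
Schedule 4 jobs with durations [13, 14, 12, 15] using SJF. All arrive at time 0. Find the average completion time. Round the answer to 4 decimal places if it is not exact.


SJF order (ascending): [12, 13, 14, 15]
Completion times:
  Job 1: burst=12, C=12
  Job 2: burst=13, C=25
  Job 3: burst=14, C=39
  Job 4: burst=15, C=54
Average completion = 130/4 = 32.5

32.5


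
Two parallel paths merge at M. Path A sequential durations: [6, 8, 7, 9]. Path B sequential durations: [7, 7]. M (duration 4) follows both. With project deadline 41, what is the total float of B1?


Forward pass: ES(B1) = sum of predecessors on chain B = 0
EF = ES + duration = 0 + 7 = 7
Backward pass: LF(M) = deadline = 41; LS(M) = 41 - 4 = 37
LF(B1) = LS(M) - sum(successors on chain B) = 37 - 7 = 30
LS = LF - duration = 30 - 7 = 23
Total float = LS - ES = 23 - 0 = 23

23


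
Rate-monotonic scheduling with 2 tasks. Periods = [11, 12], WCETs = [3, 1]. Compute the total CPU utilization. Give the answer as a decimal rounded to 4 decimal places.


Compute individual utilizations (exact fractions):
  Task 1: C/T = 3/11 (approx. 0.2727)
  Task 2: C/T = 1/12 (approx. 0.0833)
Total utilization U = 3/11 + 1/12 = 47/132
Rounded to 4 decimal places: U = 0.3561
RM (Liu & Layland) bound for 2 tasks = 0.828427; compare with U = 47/132 (approx. 0.356061)
U <= bound, so schedulable by RM sufficient condition.

0.3561


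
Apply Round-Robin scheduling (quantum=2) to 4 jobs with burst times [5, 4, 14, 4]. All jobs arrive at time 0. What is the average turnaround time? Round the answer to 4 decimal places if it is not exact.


Time quantum = 2
Execution trace:
  J1 runs 2 units, time = 2
  J2 runs 2 units, time = 4
  J3 runs 2 units, time = 6
  J4 runs 2 units, time = 8
  J1 runs 2 units, time = 10
  J2 runs 2 units, time = 12
  J3 runs 2 units, time = 14
  J4 runs 2 units, time = 16
  J1 runs 1 units, time = 17
  J3 runs 2 units, time = 19
  J3 runs 2 units, time = 21
  J3 runs 2 units, time = 23
  J3 runs 2 units, time = 25
  J3 runs 2 units, time = 27
Finish times: [17, 12, 27, 16]
Average turnaround = 72/4 = 18.0

18.0


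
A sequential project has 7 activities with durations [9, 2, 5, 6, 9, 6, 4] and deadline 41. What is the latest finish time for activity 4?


LF(activity 4) = deadline - sum of successor durations
Successors: activities 5 through 7 with durations [9, 6, 4]
Sum of successor durations = 19
LF = 41 - 19 = 22

22


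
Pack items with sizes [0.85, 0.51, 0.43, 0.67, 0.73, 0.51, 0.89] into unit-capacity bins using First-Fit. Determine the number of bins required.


Place items sequentially using First-Fit:
  Item 0.85 -> new Bin 1
  Item 0.51 -> new Bin 2
  Item 0.43 -> Bin 2 (now 0.94)
  Item 0.67 -> new Bin 3
  Item 0.73 -> new Bin 4
  Item 0.51 -> new Bin 5
  Item 0.89 -> new Bin 6
Total bins used = 6

6


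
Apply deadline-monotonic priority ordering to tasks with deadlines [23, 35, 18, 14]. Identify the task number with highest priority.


Sort tasks by relative deadline (ascending):
  Task 4: deadline = 14
  Task 3: deadline = 18
  Task 1: deadline = 23
  Task 2: deadline = 35
Priority order (highest first): [4, 3, 1, 2]
Highest priority task = 4

4


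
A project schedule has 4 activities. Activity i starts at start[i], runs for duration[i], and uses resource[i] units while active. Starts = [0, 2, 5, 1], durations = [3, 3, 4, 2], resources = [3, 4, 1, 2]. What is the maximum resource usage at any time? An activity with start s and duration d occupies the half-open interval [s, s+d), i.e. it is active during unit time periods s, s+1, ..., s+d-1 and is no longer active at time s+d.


Each activity i is active on [start_i, start_i + duration_i).
Compute total resource usage per time slot:
  t=0: active resources = [3], total = 3
  t=1: active resources = [3, 2], total = 5
  t=2: active resources = [3, 4, 2], total = 9
  t=3: active resources = [4], total = 4
  t=4: active resources = [4], total = 4
  t=5: active resources = [1], total = 1
  t=6: active resources = [1], total = 1
  t=7: active resources = [1], total = 1
  t=8: active resources = [1], total = 1
Peak resource demand = 9

9


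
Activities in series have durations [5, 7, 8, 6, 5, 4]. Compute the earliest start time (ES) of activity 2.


Activity 2 starts after activities 1 through 1 complete.
Predecessor durations: [5]
ES = 5 = 5

5


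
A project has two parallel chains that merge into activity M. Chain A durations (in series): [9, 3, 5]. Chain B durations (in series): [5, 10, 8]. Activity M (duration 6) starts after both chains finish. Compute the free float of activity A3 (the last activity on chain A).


ES(A3) = sum of predecessors on chain A = 12
EF(A3) = ES + duration = 12 + 5 = 17
Successor of A3 is M. ES(M) = max(sum(A), sum(B)) = max(17, 23) = 23
Free float = ES(successor) - EF(current) = 23 - 17 = 6

6


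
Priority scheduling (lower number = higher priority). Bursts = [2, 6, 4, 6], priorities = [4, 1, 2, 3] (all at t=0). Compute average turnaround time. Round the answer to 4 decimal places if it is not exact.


Sort by priority (ascending = highest first):
Order: [(1, 6), (2, 4), (3, 6), (4, 2)]
Completion times:
  Priority 1, burst=6, C=6
  Priority 2, burst=4, C=10
  Priority 3, burst=6, C=16
  Priority 4, burst=2, C=18
Average turnaround = 50/4 = 12.5

12.5


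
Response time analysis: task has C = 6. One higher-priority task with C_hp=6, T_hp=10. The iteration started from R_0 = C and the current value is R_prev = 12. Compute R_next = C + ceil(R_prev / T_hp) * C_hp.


R_next = C + ceil(R_prev / T_hp) * C_hp
ceil(12 / 10) = ceil(1.2) = 2
Interference = 2 * 6 = 12
R_next = 6 + 12 = 18

18


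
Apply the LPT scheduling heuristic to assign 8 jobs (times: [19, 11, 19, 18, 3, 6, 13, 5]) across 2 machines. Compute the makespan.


Sort jobs in decreasing order (LPT): [19, 19, 18, 13, 11, 6, 5, 3]
Assign each job to the least loaded machine:
  Machine 1: jobs [19, 18, 6, 5], load = 48
  Machine 2: jobs [19, 13, 11, 3], load = 46
Makespan = max load = 48

48


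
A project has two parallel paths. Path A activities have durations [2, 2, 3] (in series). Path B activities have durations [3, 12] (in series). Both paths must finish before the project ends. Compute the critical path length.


Path A total = 2 + 2 + 3 = 7
Path B total = 3 + 12 = 15
Critical path = longest path = max(7, 15) = 15

15


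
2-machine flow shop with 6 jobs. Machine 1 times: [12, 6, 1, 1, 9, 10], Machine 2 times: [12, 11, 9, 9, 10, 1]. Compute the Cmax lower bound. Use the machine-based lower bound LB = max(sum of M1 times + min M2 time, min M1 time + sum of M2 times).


LB1 = sum(M1 times) + min(M2 times) = 39 + 1 = 40
LB2 = min(M1 times) + sum(M2 times) = 1 + 52 = 53
Lower bound = max(LB1, LB2) = max(40, 53) = 53

53


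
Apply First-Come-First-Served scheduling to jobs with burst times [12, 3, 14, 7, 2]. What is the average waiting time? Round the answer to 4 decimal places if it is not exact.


FCFS order (as given): [12, 3, 14, 7, 2]
Waiting times:
  Job 1: wait = 0
  Job 2: wait = 12
  Job 3: wait = 15
  Job 4: wait = 29
  Job 5: wait = 36
Sum of waiting times = 92
Average waiting time = 92/5 = 18.4

18.4


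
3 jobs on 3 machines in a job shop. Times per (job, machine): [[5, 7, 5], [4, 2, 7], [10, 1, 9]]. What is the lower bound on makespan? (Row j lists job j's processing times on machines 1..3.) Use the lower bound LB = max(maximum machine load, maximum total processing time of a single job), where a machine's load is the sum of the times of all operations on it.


Machine loads:
  Machine 1: 5 + 4 + 10 = 19
  Machine 2: 7 + 2 + 1 = 10
  Machine 3: 5 + 7 + 9 = 21
Max machine load = 21
Job totals:
  Job 1: 17
  Job 2: 13
  Job 3: 20
Max job total = 20
Lower bound = max(21, 20) = 21

21


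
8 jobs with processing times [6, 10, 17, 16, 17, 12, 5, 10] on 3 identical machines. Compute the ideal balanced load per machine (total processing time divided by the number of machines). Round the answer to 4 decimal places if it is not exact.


Total processing time = 6 + 10 + 17 + 16 + 17 + 12 + 5 + 10 = 93
Number of machines = 3
Ideal balanced load = 93 / 3 = 31.0

31.0


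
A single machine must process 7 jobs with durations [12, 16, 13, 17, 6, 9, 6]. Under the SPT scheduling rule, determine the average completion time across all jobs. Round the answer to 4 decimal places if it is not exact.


Sort jobs by processing time (SPT order): [6, 6, 9, 12, 13, 16, 17]
Compute completion times sequentially:
  Job 1: processing = 6, completes at 6
  Job 2: processing = 6, completes at 12
  Job 3: processing = 9, completes at 21
  Job 4: processing = 12, completes at 33
  Job 5: processing = 13, completes at 46
  Job 6: processing = 16, completes at 62
  Job 7: processing = 17, completes at 79
Sum of completion times = 259
Average completion time = 259/7 = 37.0

37.0


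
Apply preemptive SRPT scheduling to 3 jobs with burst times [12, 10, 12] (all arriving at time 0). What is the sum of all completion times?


Since all jobs arrive at t=0, SRPT equals SPT ordering.
SPT order: [10, 12, 12]
Completion times:
  Job 1: p=10, C=10
  Job 2: p=12, C=22
  Job 3: p=12, C=34
Total completion time = 10 + 22 + 34 = 66

66


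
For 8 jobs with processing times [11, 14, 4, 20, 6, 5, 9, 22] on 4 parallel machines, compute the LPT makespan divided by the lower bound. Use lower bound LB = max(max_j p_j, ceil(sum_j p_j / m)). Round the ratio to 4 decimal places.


LPT order: [22, 20, 14, 11, 9, 6, 5, 4]
Machine loads after assignment: [22, 25, 24, 20]
LPT makespan = 25
Lower bound = max(max_job, ceil(total/4)) = max(22, 23) = 23
Ratio = 25 / 23 = 1.087

1.087


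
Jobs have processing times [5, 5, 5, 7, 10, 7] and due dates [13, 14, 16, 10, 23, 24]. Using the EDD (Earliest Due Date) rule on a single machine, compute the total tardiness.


Sort by due date (EDD order): [(7, 10), (5, 13), (5, 14), (5, 16), (10, 23), (7, 24)]
Compute completion times and tardiness:
  Job 1: p=7, d=10, C=7, tardiness=max(0,7-10)=0
  Job 2: p=5, d=13, C=12, tardiness=max(0,12-13)=0
  Job 3: p=5, d=14, C=17, tardiness=max(0,17-14)=3
  Job 4: p=5, d=16, C=22, tardiness=max(0,22-16)=6
  Job 5: p=10, d=23, C=32, tardiness=max(0,32-23)=9
  Job 6: p=7, d=24, C=39, tardiness=max(0,39-24)=15
Total tardiness = 33

33


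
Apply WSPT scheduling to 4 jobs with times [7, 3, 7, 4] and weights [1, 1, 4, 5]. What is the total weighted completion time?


Compute p/w ratios and sort ascending (WSPT): [(4, 5), (7, 4), (3, 1), (7, 1)]
Compute weighted completion times:
  Job (p=4,w=5): C=4, w*C=5*4=20
  Job (p=7,w=4): C=11, w*C=4*11=44
  Job (p=3,w=1): C=14, w*C=1*14=14
  Job (p=7,w=1): C=21, w*C=1*21=21
Total weighted completion time = 99

99


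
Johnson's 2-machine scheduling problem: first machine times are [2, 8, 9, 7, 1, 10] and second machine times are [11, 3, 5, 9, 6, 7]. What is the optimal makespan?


Apply Johnson's rule:
  Group 1 (a <= b): [(5, 1, 6), (1, 2, 11), (4, 7, 9)]
  Group 2 (a > b): [(6, 10, 7), (3, 9, 5), (2, 8, 3)]
Optimal job order: [5, 1, 4, 6, 3, 2]
Schedule:
  Job 5: M1 done at 1, M2 done at 7
  Job 1: M1 done at 3, M2 done at 18
  Job 4: M1 done at 10, M2 done at 27
  Job 6: M1 done at 20, M2 done at 34
  Job 3: M1 done at 29, M2 done at 39
  Job 2: M1 done at 37, M2 done at 42
Makespan = 42

42


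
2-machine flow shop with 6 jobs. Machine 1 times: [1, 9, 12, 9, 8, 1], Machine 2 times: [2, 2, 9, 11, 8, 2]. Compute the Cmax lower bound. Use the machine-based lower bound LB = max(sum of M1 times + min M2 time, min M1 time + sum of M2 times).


LB1 = sum(M1 times) + min(M2 times) = 40 + 2 = 42
LB2 = min(M1 times) + sum(M2 times) = 1 + 34 = 35
Lower bound = max(LB1, LB2) = max(42, 35) = 42

42


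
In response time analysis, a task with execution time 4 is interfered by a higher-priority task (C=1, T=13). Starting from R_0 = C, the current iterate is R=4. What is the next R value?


R_next = C + ceil(R_prev / T_hp) * C_hp
ceil(4 / 13) = ceil(0.3077) = 1
Interference = 1 * 1 = 1
R_next = 4 + 1 = 5

5


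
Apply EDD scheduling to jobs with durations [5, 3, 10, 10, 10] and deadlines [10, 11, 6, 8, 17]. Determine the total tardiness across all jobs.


Sort by due date (EDD order): [(10, 6), (10, 8), (5, 10), (3, 11), (10, 17)]
Compute completion times and tardiness:
  Job 1: p=10, d=6, C=10, tardiness=max(0,10-6)=4
  Job 2: p=10, d=8, C=20, tardiness=max(0,20-8)=12
  Job 3: p=5, d=10, C=25, tardiness=max(0,25-10)=15
  Job 4: p=3, d=11, C=28, tardiness=max(0,28-11)=17
  Job 5: p=10, d=17, C=38, tardiness=max(0,38-17)=21
Total tardiness = 69

69


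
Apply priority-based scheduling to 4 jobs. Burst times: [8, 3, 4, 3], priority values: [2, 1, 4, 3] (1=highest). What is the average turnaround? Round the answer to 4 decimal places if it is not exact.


Sort by priority (ascending = highest first):
Order: [(1, 3), (2, 8), (3, 3), (4, 4)]
Completion times:
  Priority 1, burst=3, C=3
  Priority 2, burst=8, C=11
  Priority 3, burst=3, C=14
  Priority 4, burst=4, C=18
Average turnaround = 46/4 = 11.5

11.5


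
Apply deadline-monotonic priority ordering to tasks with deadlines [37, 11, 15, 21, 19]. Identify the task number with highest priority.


Sort tasks by relative deadline (ascending):
  Task 2: deadline = 11
  Task 3: deadline = 15
  Task 5: deadline = 19
  Task 4: deadline = 21
  Task 1: deadline = 37
Priority order (highest first): [2, 3, 5, 4, 1]
Highest priority task = 2

2


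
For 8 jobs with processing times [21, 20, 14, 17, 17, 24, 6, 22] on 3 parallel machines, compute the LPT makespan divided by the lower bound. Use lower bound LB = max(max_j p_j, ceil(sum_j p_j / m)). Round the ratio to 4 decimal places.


LPT order: [24, 22, 21, 20, 17, 17, 14, 6]
Machine loads after assignment: [47, 53, 41]
LPT makespan = 53
Lower bound = max(max_job, ceil(total/3)) = max(24, 47) = 47
Ratio = 53 / 47 = 1.1277

1.1277


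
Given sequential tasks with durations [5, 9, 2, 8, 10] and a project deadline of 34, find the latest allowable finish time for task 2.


LF(activity 2) = deadline - sum of successor durations
Successors: activities 3 through 5 with durations [2, 8, 10]
Sum of successor durations = 20
LF = 34 - 20 = 14

14


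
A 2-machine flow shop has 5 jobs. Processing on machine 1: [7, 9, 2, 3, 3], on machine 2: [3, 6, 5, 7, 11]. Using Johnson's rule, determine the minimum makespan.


Apply Johnson's rule:
  Group 1 (a <= b): [(3, 2, 5), (4, 3, 7), (5, 3, 11)]
  Group 2 (a > b): [(2, 9, 6), (1, 7, 3)]
Optimal job order: [3, 4, 5, 2, 1]
Schedule:
  Job 3: M1 done at 2, M2 done at 7
  Job 4: M1 done at 5, M2 done at 14
  Job 5: M1 done at 8, M2 done at 25
  Job 2: M1 done at 17, M2 done at 31
  Job 1: M1 done at 24, M2 done at 34
Makespan = 34

34


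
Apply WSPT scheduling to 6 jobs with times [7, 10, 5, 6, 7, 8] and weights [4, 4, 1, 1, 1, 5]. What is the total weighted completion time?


Compute p/w ratios and sort ascending (WSPT): [(8, 5), (7, 4), (10, 4), (5, 1), (6, 1), (7, 1)]
Compute weighted completion times:
  Job (p=8,w=5): C=8, w*C=5*8=40
  Job (p=7,w=4): C=15, w*C=4*15=60
  Job (p=10,w=4): C=25, w*C=4*25=100
  Job (p=5,w=1): C=30, w*C=1*30=30
  Job (p=6,w=1): C=36, w*C=1*36=36
  Job (p=7,w=1): C=43, w*C=1*43=43
Total weighted completion time = 309

309


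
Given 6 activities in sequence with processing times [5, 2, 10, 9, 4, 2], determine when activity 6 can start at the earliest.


Activity 6 starts after activities 1 through 5 complete.
Predecessor durations: [5, 2, 10, 9, 4]
ES = 5 + 2 + 10 + 9 + 4 = 30

30


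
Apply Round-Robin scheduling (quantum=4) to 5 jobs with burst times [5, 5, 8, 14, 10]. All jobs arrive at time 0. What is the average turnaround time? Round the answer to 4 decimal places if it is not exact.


Time quantum = 4
Execution trace:
  J1 runs 4 units, time = 4
  J2 runs 4 units, time = 8
  J3 runs 4 units, time = 12
  J4 runs 4 units, time = 16
  J5 runs 4 units, time = 20
  J1 runs 1 units, time = 21
  J2 runs 1 units, time = 22
  J3 runs 4 units, time = 26
  J4 runs 4 units, time = 30
  J5 runs 4 units, time = 34
  J4 runs 4 units, time = 38
  J5 runs 2 units, time = 40
  J4 runs 2 units, time = 42
Finish times: [21, 22, 26, 42, 40]
Average turnaround = 151/5 = 30.2

30.2


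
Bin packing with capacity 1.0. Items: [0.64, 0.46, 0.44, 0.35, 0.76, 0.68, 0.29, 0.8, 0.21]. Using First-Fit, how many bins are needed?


Place items sequentially using First-Fit:
  Item 0.64 -> new Bin 1
  Item 0.46 -> new Bin 2
  Item 0.44 -> Bin 2 (now 0.9)
  Item 0.35 -> Bin 1 (now 0.99)
  Item 0.76 -> new Bin 3
  Item 0.68 -> new Bin 4
  Item 0.29 -> Bin 4 (now 0.97)
  Item 0.8 -> new Bin 5
  Item 0.21 -> Bin 3 (now 0.97)
Total bins used = 5

5


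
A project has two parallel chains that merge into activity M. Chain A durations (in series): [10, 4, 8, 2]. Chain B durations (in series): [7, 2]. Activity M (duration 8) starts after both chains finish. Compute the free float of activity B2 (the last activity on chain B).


ES(B2) = sum of predecessors on chain B = 7
EF(B2) = ES + duration = 7 + 2 = 9
Successor of B2 is M. ES(M) = max(sum(A), sum(B)) = max(24, 9) = 24
Free float = ES(successor) - EF(current) = 24 - 9 = 15

15


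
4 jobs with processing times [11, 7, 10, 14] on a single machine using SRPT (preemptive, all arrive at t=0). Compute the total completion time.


Since all jobs arrive at t=0, SRPT equals SPT ordering.
SPT order: [7, 10, 11, 14]
Completion times:
  Job 1: p=7, C=7
  Job 2: p=10, C=17
  Job 3: p=11, C=28
  Job 4: p=14, C=42
Total completion time = 7 + 17 + 28 + 42 = 94

94


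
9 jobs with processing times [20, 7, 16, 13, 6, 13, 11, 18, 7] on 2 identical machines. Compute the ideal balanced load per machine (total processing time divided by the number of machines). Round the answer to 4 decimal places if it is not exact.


Total processing time = 20 + 7 + 16 + 13 + 6 + 13 + 11 + 18 + 7 = 111
Number of machines = 2
Ideal balanced load = 111 / 2 = 55.5

55.5


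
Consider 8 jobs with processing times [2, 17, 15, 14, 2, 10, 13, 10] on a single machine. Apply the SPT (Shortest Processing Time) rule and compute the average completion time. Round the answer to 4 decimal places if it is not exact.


Sort jobs by processing time (SPT order): [2, 2, 10, 10, 13, 14, 15, 17]
Compute completion times sequentially:
  Job 1: processing = 2, completes at 2
  Job 2: processing = 2, completes at 4
  Job 3: processing = 10, completes at 14
  Job 4: processing = 10, completes at 24
  Job 5: processing = 13, completes at 37
  Job 6: processing = 14, completes at 51
  Job 7: processing = 15, completes at 66
  Job 8: processing = 17, completes at 83
Sum of completion times = 281
Average completion time = 281/8 = 35.125

35.125


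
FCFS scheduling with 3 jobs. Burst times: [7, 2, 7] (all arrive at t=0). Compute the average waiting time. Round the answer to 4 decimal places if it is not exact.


FCFS order (as given): [7, 2, 7]
Waiting times:
  Job 1: wait = 0
  Job 2: wait = 7
  Job 3: wait = 9
Sum of waiting times = 16
Average waiting time = 16/3 = 5.3333

5.3333


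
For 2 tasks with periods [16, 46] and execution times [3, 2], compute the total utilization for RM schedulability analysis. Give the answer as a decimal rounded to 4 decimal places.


Compute individual utilizations (exact fractions):
  Task 1: C/T = 3/16 (approx. 0.1875)
  Task 2: C/T = 2/46 = 1/23 (approx. 0.0435)
Total utilization U = 3/16 + 1/23 = 85/368
Rounded to 4 decimal places: U = 0.2310
RM (Liu & Layland) bound for 2 tasks = 0.828427; compare with U = 85/368 (approx. 0.230978)
U <= bound, so schedulable by RM sufficient condition.

0.2310


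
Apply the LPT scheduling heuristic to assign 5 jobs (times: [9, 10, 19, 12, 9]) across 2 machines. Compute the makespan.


Sort jobs in decreasing order (LPT): [19, 12, 10, 9, 9]
Assign each job to the least loaded machine:
  Machine 1: jobs [19, 9], load = 28
  Machine 2: jobs [12, 10, 9], load = 31
Makespan = max load = 31

31


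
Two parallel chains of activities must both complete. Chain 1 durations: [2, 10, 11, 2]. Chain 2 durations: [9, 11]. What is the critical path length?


Path A total = 2 + 10 + 11 + 2 = 25
Path B total = 9 + 11 = 20
Critical path = longest path = max(25, 20) = 25

25


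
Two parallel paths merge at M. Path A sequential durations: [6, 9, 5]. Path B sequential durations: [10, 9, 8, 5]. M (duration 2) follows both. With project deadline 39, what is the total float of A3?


Forward pass: ES(A3) = sum of predecessors on chain A = 15
EF = ES + duration = 15 + 5 = 20
Backward pass: LF(M) = deadline = 39; LS(M) = 39 - 2 = 37
LF(A3) = LS(M) - sum(successors on chain A) = 37 - 0 = 37
LS = LF - duration = 37 - 5 = 32
Total float = LS - ES = 32 - 15 = 17

17


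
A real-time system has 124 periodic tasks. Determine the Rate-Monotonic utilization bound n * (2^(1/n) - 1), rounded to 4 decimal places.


Compute 2^(1/124) = 1.0056055492
Subtract 1: 1.0056055492 - 1 = 0.0056055492
Multiply by n: 124 * 0.0056055492 = 0.6950881008
Round to 4 dp: 0.6951

0.6951


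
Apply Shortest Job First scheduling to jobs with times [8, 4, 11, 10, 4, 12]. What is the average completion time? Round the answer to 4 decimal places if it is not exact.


SJF order (ascending): [4, 4, 8, 10, 11, 12]
Completion times:
  Job 1: burst=4, C=4
  Job 2: burst=4, C=8
  Job 3: burst=8, C=16
  Job 4: burst=10, C=26
  Job 5: burst=11, C=37
  Job 6: burst=12, C=49
Average completion = 140/6 = 23.3333

23.3333


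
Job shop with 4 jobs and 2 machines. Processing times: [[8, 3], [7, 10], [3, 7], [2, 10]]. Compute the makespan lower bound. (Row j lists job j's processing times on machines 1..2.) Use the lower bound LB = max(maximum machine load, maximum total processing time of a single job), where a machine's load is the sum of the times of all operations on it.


Machine loads:
  Machine 1: 8 + 7 + 3 + 2 = 20
  Machine 2: 3 + 10 + 7 + 10 = 30
Max machine load = 30
Job totals:
  Job 1: 11
  Job 2: 17
  Job 3: 10
  Job 4: 12
Max job total = 17
Lower bound = max(30, 17) = 30

30
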